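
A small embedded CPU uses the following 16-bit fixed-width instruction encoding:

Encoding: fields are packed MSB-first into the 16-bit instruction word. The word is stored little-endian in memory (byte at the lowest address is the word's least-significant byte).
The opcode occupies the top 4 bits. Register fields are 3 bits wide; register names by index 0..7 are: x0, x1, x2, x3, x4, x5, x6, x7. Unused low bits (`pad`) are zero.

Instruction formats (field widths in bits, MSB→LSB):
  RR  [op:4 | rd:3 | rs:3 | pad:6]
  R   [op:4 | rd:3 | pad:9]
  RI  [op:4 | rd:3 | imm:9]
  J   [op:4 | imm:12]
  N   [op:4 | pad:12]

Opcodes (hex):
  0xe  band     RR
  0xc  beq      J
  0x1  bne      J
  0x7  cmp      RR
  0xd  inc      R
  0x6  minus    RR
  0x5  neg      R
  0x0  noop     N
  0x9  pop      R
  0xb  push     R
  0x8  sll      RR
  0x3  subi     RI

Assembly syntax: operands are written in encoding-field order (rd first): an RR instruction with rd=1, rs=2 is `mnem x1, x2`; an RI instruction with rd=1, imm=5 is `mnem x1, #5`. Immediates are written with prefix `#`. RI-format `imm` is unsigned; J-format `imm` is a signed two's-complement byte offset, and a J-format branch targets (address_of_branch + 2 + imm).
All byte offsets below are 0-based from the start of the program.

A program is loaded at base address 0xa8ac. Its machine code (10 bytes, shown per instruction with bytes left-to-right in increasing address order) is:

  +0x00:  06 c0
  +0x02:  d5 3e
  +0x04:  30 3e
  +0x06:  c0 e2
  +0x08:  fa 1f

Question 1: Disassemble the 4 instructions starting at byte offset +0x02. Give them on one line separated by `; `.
@+02  little-endian(d5 3e) = 0x3ed5
  top 4b → 0x3 → subi [RI]
  [11:9] rd=7 = x7
  [8:0] imm=213 = #213
@+04  little-endian(30 3e) = 0x3e30
  top 4b → 0x3 → subi [RI]
  [11:9] rd=7 = x7
  [8:0] imm=48 = #48
@+06  little-endian(c0 e2) = 0xe2c0
  top 4b → 0xe → band [RR]
  [11:9] rd=1 = x1
  [8:6] rs=3 = x3
@+08  little-endian(fa 1f) = 0x1ffa
  top 4b → 0x1 → bne [J]
  [11:0] imm=4090 (s12→-6) = #-6

subi x7, #213; subi x7, #48; band x1, x3; bne #-6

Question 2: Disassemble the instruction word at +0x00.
beq #6

@+00  little-endian(06 c0) = 0xc006
  op=0xc006>>12=0xc ⇒ beq (J)
  [11:0] imm=6 = #6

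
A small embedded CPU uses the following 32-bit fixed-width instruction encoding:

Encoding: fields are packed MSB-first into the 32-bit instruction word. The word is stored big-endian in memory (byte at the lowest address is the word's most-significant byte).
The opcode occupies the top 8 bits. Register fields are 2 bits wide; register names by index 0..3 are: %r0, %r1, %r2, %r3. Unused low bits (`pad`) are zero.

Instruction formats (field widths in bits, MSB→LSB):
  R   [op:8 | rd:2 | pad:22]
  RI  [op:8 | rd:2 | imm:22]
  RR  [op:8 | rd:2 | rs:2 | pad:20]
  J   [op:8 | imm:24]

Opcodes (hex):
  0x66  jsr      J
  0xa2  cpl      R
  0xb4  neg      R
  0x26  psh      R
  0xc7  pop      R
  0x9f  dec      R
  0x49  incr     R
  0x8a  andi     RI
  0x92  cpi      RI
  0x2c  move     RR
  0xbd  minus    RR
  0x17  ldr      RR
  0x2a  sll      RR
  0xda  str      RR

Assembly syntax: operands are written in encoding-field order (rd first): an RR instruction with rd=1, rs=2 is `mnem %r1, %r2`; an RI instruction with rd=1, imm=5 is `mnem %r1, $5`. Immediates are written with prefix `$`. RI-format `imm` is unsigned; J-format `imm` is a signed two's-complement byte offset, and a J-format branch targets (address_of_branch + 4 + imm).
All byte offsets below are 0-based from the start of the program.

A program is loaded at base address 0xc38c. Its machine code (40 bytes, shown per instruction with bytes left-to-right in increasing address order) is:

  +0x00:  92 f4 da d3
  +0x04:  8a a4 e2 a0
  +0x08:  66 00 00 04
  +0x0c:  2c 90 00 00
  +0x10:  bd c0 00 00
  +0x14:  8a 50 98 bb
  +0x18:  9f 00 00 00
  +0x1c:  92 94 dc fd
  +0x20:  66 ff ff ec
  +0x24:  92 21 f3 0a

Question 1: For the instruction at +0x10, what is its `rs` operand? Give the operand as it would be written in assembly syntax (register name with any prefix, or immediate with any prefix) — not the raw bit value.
%r0

[10] bd c0 00 00 → 0xbdc00000
  top 8b → 0xbd → minus [RR]
  rd@[23:22]=0x3 ⇒ %r3
  rs@[21:20]=0x0 ⇒ %r0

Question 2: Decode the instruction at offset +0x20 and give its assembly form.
+0x20: 66 ff ff ec ⇒ word 0x66ffffec (big)
  opcode bits[31:24]=0x66: jsr/J
  imm@[23:0]=0xffffec (s24→-20) ⇒ $-20

jsr $-20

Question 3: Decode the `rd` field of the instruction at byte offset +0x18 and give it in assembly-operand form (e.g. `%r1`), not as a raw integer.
%r0

[18] 9f 00 00 00 → 0x9f000000
  op=0x9f000000>>24=0x9f ⇒ dec (R)
  [23:22] rd=0 = %r0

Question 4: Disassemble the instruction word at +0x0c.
move %r2, %r1

@+0c  big-endian(2c 90 00 00) = 0x2c900000
  op=0x2c900000>>24=0x2c ⇒ move (RR)
  [23:22] rd=2 = %r2
  [21:20] rs=1 = %r1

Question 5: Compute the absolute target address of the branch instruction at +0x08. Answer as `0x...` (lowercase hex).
@+08  big-endian(66 00 00 04) = 0x66000004
  top 8b → 0x66 → jsr [J]
  [23:0] imm=4 = $4
  target = base 0xc38c + off 0x08 + 4 + imm 4 = 0xc39c

0xc39c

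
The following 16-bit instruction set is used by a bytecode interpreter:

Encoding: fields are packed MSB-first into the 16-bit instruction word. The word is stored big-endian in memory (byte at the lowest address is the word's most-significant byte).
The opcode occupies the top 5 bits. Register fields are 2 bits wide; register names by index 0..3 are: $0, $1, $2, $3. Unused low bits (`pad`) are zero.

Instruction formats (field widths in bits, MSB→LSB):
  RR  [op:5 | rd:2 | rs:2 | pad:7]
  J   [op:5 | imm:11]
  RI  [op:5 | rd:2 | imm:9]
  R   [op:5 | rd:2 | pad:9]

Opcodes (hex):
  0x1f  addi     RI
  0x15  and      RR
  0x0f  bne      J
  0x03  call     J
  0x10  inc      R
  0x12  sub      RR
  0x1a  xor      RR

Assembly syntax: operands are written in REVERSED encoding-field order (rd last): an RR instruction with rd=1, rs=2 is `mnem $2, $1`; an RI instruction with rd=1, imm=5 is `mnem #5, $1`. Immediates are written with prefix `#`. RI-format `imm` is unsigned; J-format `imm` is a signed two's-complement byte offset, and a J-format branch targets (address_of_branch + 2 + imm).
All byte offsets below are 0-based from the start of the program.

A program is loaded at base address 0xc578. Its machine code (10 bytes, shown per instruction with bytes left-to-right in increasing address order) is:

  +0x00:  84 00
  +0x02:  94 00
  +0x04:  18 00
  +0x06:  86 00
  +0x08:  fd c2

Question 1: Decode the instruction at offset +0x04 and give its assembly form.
[04] 18 00 → 0x1800
  opcode bits[15:11]=0x3: call/J
  imm: (w>>0)&0x7ff=0x0 → #0

call #0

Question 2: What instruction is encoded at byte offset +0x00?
inc $2

off 0x00: read 84 00 as big → 0x8400
  top 5b → 0x10 → inc [R]
  [10:9] rd=2 = $2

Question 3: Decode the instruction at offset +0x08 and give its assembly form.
off 0x08: read fd c2 as big → 0xfdc2
  top 5b → 0x1f → addi [RI]
  rd@[10:9]=0x2 ⇒ $2
  imm@[8:0]=0x1c2 ⇒ #450

addi #450, $2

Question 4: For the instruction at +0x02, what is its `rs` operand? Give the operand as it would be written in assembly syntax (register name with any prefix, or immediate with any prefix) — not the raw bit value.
$0

[02] 94 00 → 0x9400
  opcode bits[15:11]=0x12: sub/RR
  rd@[10:9]=0x2 ⇒ $2
  rs@[8:7]=0x0 ⇒ $0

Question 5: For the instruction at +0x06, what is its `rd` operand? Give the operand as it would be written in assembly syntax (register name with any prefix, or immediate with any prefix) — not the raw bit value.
$3

off 0x06: read 86 00 as big → 0x8600
  top 5b → 0x10 → inc [R]
  [10:9] rd=3 = $3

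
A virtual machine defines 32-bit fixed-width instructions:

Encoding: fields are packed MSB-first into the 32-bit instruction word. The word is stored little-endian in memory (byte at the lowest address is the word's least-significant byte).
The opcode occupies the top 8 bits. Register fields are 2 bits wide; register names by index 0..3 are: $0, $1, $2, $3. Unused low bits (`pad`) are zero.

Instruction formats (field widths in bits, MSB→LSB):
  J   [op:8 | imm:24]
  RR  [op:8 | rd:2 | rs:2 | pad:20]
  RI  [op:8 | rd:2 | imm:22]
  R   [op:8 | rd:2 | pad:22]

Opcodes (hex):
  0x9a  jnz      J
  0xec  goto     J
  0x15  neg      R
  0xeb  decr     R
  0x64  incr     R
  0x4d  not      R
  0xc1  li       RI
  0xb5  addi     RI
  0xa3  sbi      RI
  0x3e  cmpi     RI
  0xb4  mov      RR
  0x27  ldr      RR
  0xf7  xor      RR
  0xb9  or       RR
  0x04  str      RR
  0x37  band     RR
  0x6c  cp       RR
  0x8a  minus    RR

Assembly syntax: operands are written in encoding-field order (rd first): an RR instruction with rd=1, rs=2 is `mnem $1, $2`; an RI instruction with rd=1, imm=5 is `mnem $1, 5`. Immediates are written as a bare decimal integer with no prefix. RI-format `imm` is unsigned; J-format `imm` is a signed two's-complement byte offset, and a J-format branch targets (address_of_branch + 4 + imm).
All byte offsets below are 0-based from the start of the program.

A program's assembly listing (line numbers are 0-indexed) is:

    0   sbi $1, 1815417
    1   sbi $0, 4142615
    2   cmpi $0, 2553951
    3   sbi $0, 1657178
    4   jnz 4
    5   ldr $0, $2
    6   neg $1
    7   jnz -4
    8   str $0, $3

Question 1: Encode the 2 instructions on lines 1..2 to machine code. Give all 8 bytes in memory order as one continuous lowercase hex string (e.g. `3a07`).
L1: sbi op=0xa3:8|rd=0:2|imm=4142615:22 ⇒ 0xa33f3617 ⇒ little 17 36 3f a3
L2: cmpi op=0x3e:8|rd=0:2|imm=2553951:22 ⇒ 0x3e26f85f ⇒ little 5f f8 26 3e

17363fa35ff8263e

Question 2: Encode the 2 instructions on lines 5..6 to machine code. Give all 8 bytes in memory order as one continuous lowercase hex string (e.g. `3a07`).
0000202700004015

5. ldr fields op=0x27:8|rd=0:2|rs=2:2|pad=0:20 → word 27200000h → 00 00 20 27
6. neg fields op=0x15:8|rd=1:2|pad=0:22 → word 15400000h → 00 00 40 15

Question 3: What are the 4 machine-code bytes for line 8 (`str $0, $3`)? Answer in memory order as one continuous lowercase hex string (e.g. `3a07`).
L8: str op=0x4:8|rd=0:2|rs=3:2|pad=0:20 ⇒ 0x04300000 ⇒ little 00 00 30 04

00003004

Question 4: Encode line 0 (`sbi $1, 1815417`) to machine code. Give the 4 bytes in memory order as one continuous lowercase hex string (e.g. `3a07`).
79b35ba3

line 0 (sbi): pack op=0xa3:8|rd=1:2|imm=1815417:22 = 0xa35bb379; little→ 79 b3 5b a3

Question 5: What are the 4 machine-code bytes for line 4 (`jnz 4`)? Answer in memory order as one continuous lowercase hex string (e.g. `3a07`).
4. jnz fields op=0x9a:8|imm=4:24 → word 9a000004h → 04 00 00 9a

0400009a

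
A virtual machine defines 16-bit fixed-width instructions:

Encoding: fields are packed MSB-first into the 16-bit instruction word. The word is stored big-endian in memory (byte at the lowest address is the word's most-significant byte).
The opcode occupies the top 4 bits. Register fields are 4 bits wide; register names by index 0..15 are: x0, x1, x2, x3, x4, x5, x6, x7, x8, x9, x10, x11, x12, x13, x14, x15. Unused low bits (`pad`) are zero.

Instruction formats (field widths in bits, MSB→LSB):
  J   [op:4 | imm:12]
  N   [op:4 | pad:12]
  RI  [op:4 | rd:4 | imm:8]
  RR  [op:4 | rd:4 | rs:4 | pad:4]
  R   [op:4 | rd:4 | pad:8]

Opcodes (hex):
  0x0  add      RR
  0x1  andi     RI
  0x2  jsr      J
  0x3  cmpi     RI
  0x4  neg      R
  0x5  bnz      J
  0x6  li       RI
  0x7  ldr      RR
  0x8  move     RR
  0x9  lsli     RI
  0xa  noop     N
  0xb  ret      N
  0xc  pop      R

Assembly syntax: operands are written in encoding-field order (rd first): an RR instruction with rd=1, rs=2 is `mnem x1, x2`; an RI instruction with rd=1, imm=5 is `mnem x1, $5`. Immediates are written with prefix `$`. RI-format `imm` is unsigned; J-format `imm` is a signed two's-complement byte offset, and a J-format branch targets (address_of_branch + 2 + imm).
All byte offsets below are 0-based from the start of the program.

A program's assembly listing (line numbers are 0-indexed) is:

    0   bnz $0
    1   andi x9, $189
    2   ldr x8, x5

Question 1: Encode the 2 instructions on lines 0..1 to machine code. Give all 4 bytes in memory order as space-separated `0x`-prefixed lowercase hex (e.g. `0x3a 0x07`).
0. bnz fields op=0x5:4|imm=0:12 → word 5000h → 50 00
1. andi fields op=0x1:4|rd=9:4|imm=189:8 → word 19bdh → 19 bd

0x50 0x00 0x19 0xbd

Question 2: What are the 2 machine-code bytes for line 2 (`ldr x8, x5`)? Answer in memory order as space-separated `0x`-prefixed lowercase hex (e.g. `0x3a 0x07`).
0x78 0x50

line 2 (ldr): pack op=0x7:4|rd=8:4|rs=5:4|pad=0:4 = 0x7850; big→ 78 50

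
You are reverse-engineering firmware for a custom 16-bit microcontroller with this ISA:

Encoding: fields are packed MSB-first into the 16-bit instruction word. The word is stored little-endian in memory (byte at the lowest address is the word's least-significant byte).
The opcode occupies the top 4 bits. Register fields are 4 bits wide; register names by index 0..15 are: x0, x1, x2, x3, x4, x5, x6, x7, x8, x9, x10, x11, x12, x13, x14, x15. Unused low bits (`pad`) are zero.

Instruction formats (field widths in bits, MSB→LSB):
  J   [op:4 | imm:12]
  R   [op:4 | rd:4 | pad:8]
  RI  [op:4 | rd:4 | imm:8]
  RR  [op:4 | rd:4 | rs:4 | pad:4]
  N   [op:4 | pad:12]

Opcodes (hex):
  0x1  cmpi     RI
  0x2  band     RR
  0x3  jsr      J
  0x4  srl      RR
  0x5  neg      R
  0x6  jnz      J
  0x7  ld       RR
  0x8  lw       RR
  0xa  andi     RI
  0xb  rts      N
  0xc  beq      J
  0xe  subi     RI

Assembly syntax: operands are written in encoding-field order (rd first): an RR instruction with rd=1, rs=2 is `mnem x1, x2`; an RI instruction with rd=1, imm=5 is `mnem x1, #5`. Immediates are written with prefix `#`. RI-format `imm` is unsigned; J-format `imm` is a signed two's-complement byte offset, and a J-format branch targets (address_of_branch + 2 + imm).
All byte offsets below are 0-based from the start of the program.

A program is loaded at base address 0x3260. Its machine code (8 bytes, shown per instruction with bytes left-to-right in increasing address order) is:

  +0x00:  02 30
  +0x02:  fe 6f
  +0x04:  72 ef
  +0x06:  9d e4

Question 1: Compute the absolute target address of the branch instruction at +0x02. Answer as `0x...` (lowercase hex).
0x3262

[02] fe 6f → 0x6ffe
  top 4b → 0x6 → jnz [J]
  imm: (w>>0)&0xfff=0xffe (s12→-2) → #-2
  target = base 0x3260 + off 0x02 + 2 + imm -2 = 0x3262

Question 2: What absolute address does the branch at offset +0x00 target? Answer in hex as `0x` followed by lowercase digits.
0x3264

+0x00: 02 30 ⇒ word 0x3002 (little)
  top 4b → 0x3 → jsr [J]
  imm: (w>>0)&0xfff=0x2 → #2
  target = base 0x3260 + off 0x00 + 2 + imm 2 = 0x3264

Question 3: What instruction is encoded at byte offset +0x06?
+0x06: 9d e4 ⇒ word 0xe49d (little)
  opcode bits[15:12]=0xe: subi/RI
  rd@[11:8]=0x4 ⇒ x4
  imm@[7:0]=0x9d ⇒ #157

subi x4, #157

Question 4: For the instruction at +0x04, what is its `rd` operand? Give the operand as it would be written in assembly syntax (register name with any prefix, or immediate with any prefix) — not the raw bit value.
+0x04: 72 ef ⇒ word 0xef72 (little)
  op=0xef72>>12=0xe ⇒ subi (RI)
  rd@[11:8]=0xf ⇒ x15
  imm@[7:0]=0x72 ⇒ #114

x15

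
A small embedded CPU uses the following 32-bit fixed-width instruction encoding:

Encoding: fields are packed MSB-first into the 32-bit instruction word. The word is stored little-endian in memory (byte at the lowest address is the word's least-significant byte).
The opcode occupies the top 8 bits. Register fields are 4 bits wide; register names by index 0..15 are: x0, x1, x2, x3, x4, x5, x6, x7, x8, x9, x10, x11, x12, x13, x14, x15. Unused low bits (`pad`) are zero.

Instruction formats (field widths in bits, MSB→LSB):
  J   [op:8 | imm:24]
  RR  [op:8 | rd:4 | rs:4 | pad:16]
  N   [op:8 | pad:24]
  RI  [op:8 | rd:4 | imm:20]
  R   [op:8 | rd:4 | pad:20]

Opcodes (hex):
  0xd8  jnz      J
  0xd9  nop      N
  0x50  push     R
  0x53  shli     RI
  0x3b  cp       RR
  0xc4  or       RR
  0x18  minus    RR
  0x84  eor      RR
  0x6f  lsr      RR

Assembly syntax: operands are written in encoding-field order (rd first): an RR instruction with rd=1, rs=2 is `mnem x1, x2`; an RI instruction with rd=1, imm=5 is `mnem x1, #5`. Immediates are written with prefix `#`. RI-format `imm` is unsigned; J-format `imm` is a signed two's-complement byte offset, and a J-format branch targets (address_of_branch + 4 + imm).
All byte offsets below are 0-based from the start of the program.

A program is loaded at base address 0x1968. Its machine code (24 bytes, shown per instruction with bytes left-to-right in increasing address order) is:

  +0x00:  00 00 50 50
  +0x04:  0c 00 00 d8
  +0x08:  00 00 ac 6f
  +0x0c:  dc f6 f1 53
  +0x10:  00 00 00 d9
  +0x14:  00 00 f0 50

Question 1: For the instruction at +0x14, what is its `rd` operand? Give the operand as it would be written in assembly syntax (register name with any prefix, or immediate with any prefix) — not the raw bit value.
x15

@+14  little-endian(00 00 f0 50) = 0x50f00000
  op=0x50f00000>>24=0x50 ⇒ push (R)
  rd@[23:20]=0xf ⇒ x15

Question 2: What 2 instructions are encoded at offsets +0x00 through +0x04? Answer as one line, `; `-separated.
+0x00: 00 00 50 50 ⇒ word 0x50500000 (little)
  top 8b → 0x50 → push [R]
  rd: (w>>20)&0xf=0x5 → x5
+0x04: 0c 00 00 d8 ⇒ word 0xd800000c (little)
  top 8b → 0xd8 → jnz [J]
  imm: (w>>0)&0xffffff=0xc → #12

push x5; jnz #12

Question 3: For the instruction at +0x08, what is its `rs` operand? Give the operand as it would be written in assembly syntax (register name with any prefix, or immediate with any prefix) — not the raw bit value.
x12

[08] 00 00 ac 6f → 0x6fac0000
  top 8b → 0x6f → lsr [RR]
  [23:20] rd=10 = x10
  [19:16] rs=12 = x12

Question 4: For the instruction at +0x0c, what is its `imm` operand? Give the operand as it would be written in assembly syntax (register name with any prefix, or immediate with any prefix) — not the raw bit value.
#128732

+0x0c: dc f6 f1 53 ⇒ word 0x53f1f6dc (little)
  op=0x53f1f6dc>>24=0x53 ⇒ shli (RI)
  rd: (w>>20)&0xf=0xf → x15
  imm: (w>>0)&0xfffff=0x1f6dc → #128732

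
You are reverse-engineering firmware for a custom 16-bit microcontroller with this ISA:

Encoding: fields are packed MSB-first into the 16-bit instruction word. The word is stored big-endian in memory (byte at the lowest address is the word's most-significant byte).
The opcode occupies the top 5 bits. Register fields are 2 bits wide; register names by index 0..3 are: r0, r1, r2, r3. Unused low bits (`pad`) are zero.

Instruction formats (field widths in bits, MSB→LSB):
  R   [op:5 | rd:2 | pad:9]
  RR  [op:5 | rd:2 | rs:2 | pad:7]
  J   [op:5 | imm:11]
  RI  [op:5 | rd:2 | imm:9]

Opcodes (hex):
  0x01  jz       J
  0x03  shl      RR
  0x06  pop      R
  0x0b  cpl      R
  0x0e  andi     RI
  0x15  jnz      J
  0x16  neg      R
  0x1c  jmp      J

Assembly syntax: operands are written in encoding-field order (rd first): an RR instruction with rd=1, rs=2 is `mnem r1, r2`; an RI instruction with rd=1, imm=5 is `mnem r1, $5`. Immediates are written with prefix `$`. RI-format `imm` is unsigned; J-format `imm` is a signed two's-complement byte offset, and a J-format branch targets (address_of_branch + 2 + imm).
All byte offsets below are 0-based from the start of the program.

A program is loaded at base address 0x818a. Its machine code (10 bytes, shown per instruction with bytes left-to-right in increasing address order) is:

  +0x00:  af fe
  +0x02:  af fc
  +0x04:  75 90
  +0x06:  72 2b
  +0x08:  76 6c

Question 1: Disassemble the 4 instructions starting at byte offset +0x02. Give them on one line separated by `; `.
jnz $-4; andi r2, $400; andi r1, $43; andi r3, $108

off 0x02: read af fc as big → 0xaffc
  opcode bits[15:11]=0x15: jnz/J
  imm@[10:0]=0x7fc (s11→-4) ⇒ $-4
off 0x04: read 75 90 as big → 0x7590
  opcode bits[15:11]=0xe: andi/RI
  rd@[10:9]=0x2 ⇒ r2
  imm@[8:0]=0x190 ⇒ $400
off 0x06: read 72 2b as big → 0x722b
  opcode bits[15:11]=0xe: andi/RI
  rd@[10:9]=0x1 ⇒ r1
  imm@[8:0]=0x2b ⇒ $43
off 0x08: read 76 6c as big → 0x766c
  opcode bits[15:11]=0xe: andi/RI
  rd@[10:9]=0x3 ⇒ r3
  imm@[8:0]=0x6c ⇒ $108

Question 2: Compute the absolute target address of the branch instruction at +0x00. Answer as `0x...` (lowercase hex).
[00] af fe → 0xaffe
  top 5b → 0x15 → jnz [J]
  [10:0] imm=2046 (s11→-2) = $-2
  target = base 0x818a + off 0x00 + 2 + imm -2 = 0x818a

0x818a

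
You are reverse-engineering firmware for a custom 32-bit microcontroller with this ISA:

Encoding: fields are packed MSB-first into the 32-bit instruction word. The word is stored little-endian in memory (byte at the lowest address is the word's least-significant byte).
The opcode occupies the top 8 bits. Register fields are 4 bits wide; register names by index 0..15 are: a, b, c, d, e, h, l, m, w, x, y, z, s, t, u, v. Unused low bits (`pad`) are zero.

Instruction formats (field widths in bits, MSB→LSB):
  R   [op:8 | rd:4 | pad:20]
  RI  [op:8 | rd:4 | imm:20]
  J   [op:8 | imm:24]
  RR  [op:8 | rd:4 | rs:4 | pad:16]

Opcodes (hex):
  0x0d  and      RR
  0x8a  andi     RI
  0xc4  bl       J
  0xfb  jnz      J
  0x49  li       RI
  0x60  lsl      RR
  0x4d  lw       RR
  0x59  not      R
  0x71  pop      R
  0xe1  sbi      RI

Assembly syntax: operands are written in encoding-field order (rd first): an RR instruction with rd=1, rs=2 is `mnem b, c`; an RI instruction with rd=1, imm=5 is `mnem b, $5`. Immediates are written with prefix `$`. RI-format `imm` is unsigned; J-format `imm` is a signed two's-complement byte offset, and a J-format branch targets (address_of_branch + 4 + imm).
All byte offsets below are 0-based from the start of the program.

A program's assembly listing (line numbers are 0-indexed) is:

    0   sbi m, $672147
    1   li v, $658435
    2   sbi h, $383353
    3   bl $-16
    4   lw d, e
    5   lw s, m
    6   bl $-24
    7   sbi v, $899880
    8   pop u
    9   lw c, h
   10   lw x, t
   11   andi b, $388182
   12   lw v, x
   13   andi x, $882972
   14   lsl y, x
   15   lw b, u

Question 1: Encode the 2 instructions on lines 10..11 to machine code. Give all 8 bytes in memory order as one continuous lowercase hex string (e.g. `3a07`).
00009d4d56ec158a

line 10 (lw): pack op=0x4d:8|rd=9:4|rs=13:4|pad=0:16 = 0x4d9d0000; little→ 00 00 9d 4d
line 11 (andi): pack op=0x8a:8|rd=1:4|imm=388182:20 = 0x8a15ec56; little→ 56 ec 15 8a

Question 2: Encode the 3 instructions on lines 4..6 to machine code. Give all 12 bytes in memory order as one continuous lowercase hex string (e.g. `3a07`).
line 4 (lw): pack op=0x4d:8|rd=3:4|rs=4:4|pad=0:16 = 0x4d340000; little→ 00 00 34 4d
line 5 (lw): pack op=0x4d:8|rd=12:4|rs=7:4|pad=0:16 = 0x4dc70000; little→ 00 00 c7 4d
line 6 (bl): pack op=0xc4:8|imm=-24:24 = 0xc4ffffe8; little→ e8 ff ff c4

0000344d0000c74de8ffffc4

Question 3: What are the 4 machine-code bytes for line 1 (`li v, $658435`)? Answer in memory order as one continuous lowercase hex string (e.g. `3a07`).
L1: li op=0x49:8|rd=15:4|imm=658435:20 ⇒ 0x49fa0c03 ⇒ little 03 0c fa 49

030cfa49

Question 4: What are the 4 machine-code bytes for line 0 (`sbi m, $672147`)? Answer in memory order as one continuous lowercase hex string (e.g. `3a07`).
93417ae1

line 0 (sbi): pack op=0xe1:8|rd=7:4|imm=672147:20 = 0xe17a4193; little→ 93 41 7a e1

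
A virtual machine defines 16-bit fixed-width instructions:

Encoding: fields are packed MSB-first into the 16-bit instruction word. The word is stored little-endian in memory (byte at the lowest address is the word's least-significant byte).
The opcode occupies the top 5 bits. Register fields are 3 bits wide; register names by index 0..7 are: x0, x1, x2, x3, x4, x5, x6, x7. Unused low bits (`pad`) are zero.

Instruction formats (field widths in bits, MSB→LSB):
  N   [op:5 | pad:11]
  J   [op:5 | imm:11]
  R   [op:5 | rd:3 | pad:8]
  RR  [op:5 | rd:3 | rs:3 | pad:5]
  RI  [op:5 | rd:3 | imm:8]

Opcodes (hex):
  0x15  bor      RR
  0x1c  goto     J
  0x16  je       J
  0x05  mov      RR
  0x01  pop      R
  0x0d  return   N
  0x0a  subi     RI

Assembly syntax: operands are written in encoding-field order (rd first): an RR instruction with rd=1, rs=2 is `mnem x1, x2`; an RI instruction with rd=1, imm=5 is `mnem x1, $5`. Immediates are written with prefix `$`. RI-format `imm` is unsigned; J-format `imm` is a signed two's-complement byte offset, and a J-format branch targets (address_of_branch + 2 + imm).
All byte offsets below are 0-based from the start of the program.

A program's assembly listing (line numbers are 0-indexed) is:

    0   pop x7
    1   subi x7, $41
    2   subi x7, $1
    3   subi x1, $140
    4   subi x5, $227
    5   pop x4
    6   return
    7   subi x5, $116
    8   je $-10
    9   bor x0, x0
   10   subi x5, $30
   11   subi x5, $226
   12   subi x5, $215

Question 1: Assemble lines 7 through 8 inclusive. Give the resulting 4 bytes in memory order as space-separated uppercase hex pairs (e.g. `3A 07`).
74 55 F6 B7

7. subi fields op=0xa:5|rd=5:3|imm=116:8 → word 5574h → 74 55
8. je fields op=0x16:5|imm=-10:11 → word b7f6h → f6 b7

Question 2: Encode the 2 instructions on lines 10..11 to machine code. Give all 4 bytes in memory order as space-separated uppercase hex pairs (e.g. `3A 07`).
1E 55 E2 55

line 10 (subi): pack op=0xa:5|rd=5:3|imm=30:8 = 0x551e; little→ 1e 55
line 11 (subi): pack op=0xa:5|rd=5:3|imm=226:8 = 0x55e2; little→ e2 55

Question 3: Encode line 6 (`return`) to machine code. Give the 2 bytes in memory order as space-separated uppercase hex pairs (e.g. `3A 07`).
line 6 (return): pack op=0xd:5|pad=0:11 = 0x6800; little→ 00 68

00 68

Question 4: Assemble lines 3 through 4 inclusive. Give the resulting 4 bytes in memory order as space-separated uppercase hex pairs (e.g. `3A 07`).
L3: subi op=0xa:5|rd=1:3|imm=140:8 ⇒ 0x518c ⇒ little 8c 51
L4: subi op=0xa:5|rd=5:3|imm=227:8 ⇒ 0x55e3 ⇒ little e3 55

8C 51 E3 55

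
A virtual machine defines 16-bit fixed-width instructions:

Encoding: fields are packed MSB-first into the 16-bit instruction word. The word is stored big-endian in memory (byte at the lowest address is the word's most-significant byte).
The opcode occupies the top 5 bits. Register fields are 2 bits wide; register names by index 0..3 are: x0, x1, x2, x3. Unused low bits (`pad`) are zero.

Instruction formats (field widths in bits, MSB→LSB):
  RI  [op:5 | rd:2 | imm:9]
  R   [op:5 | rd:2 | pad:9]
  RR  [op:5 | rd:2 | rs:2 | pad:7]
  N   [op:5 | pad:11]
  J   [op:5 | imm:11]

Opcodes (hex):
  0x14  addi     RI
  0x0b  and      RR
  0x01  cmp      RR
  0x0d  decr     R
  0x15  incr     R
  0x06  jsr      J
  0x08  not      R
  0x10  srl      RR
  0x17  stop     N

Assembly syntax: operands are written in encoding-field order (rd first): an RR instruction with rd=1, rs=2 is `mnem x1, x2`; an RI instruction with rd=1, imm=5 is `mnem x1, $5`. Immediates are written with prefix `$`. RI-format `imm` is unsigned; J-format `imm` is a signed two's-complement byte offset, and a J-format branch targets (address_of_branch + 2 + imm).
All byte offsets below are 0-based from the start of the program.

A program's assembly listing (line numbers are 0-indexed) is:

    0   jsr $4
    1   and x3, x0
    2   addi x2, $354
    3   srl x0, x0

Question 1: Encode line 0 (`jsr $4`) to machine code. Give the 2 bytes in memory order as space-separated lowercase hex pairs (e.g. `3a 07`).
30 04

line 0 (jsr): pack op=0x6:5|imm=4:11 = 0x3004; big→ 30 04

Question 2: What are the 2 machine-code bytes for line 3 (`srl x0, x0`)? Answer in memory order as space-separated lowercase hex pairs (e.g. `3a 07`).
3. srl fields op=0x10:5|rd=0:2|rs=0:2|pad=0:7 → word 8000h → 80 00

80 00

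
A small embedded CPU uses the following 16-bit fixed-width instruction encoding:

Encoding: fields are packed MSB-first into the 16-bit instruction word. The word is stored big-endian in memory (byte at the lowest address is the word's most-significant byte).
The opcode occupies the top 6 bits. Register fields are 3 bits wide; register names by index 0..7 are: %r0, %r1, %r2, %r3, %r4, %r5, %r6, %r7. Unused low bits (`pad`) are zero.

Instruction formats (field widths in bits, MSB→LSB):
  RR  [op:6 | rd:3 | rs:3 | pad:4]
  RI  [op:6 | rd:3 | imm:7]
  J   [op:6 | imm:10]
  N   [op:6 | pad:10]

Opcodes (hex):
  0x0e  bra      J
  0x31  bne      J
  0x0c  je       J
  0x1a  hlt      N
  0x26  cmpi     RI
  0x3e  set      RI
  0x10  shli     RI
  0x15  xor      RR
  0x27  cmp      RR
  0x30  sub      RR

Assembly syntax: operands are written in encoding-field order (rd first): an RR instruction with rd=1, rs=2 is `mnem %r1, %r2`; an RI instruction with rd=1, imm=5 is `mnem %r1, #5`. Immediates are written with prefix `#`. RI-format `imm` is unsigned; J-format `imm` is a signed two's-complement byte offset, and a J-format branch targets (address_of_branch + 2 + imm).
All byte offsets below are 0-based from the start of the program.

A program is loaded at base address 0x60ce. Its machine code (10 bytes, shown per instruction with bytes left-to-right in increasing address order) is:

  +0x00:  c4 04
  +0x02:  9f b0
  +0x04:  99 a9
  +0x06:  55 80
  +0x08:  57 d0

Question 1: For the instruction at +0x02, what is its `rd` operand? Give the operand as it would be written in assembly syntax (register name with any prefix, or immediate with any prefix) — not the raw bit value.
%r7

off 0x02: read 9f b0 as big → 0x9fb0
  op=0x9fb0>>10=0x27 ⇒ cmp (RR)
  [9:7] rd=7 = %r7
  [6:4] rs=3 = %r3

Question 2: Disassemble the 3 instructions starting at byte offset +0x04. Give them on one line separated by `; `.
cmpi %r3, #41; xor %r3, %r0; xor %r7, %r5

@+04  big-endian(99 a9) = 0x99a9
  top 6b → 0x26 → cmpi [RI]
  [9:7] rd=3 = %r3
  [6:0] imm=41 = #41
@+06  big-endian(55 80) = 0x5580
  top 6b → 0x15 → xor [RR]
  [9:7] rd=3 = %r3
  [6:4] rs=0 = %r0
@+08  big-endian(57 d0) = 0x57d0
  top 6b → 0x15 → xor [RR]
  [9:7] rd=7 = %r7
  [6:4] rs=5 = %r5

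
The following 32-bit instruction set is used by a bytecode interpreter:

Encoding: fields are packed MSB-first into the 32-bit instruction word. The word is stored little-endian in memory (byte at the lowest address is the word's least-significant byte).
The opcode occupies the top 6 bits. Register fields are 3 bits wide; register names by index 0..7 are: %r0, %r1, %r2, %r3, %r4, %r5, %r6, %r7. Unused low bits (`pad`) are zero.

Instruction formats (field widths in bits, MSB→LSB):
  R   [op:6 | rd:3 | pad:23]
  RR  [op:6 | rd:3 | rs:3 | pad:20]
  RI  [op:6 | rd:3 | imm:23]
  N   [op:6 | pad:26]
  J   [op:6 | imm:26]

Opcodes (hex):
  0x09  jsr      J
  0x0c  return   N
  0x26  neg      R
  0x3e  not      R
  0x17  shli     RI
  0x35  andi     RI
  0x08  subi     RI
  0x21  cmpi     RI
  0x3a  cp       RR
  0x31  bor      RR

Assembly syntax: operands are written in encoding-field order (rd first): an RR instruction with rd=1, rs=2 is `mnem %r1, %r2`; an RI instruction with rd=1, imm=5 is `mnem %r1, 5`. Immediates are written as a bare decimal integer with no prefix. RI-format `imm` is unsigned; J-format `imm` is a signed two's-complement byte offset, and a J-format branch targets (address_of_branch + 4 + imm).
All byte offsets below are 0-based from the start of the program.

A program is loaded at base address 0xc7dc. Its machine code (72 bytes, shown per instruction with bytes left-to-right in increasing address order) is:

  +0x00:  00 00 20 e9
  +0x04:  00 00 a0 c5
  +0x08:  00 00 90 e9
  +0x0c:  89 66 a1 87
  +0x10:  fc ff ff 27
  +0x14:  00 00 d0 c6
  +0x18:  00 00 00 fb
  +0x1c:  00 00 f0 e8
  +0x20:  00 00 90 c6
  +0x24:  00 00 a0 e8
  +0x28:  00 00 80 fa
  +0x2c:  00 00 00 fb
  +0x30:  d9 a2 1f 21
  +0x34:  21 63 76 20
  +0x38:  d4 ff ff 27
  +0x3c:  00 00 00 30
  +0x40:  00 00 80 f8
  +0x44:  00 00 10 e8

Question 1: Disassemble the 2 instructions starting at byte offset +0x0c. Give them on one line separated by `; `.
cmpi %r7, 2188937; jsr -4

+0x0c: 89 66 a1 87 ⇒ word 0x87a16689 (little)
  opcode bits[31:26]=0x21: cmpi/RI
  [25:23] rd=7 = %r7
  [22:0] imm=2188937 = 2188937
+0x10: fc ff ff 27 ⇒ word 0x27fffffc (little)
  opcode bits[31:26]=0x9: jsr/J
  [25:0] imm=67108860 (s26→-4) = -4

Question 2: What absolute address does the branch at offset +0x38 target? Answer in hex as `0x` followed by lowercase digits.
off 0x38: read d4 ff ff 27 as little → 0x27ffffd4
  op=0x27ffffd4>>26=0x9 ⇒ jsr (J)
  [25:0] imm=67108820 (s26→-44) = -44
  target = base 0xc7dc + off 0x38 + 4 + imm -44 = 0xc7ec

0xc7ec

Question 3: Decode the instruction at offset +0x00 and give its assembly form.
cp %r2, %r2

@+00  little-endian(00 00 20 e9) = 0xe9200000
  top 6b → 0x3a → cp [RR]
  rd: (w>>23)&0x7=0x2 → %r2
  rs: (w>>20)&0x7=0x2 → %r2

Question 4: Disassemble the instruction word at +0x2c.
not %r6

+0x2c: 00 00 00 fb ⇒ word 0xfb000000 (little)
  opcode bits[31:26]=0x3e: not/R
  [25:23] rd=6 = %r6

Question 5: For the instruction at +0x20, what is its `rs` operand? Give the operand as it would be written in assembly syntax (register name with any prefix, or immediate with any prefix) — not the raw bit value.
@+20  little-endian(00 00 90 c6) = 0xc6900000
  top 6b → 0x31 → bor [RR]
  rd@[25:23]=0x5 ⇒ %r5
  rs@[22:20]=0x1 ⇒ %r1

%r1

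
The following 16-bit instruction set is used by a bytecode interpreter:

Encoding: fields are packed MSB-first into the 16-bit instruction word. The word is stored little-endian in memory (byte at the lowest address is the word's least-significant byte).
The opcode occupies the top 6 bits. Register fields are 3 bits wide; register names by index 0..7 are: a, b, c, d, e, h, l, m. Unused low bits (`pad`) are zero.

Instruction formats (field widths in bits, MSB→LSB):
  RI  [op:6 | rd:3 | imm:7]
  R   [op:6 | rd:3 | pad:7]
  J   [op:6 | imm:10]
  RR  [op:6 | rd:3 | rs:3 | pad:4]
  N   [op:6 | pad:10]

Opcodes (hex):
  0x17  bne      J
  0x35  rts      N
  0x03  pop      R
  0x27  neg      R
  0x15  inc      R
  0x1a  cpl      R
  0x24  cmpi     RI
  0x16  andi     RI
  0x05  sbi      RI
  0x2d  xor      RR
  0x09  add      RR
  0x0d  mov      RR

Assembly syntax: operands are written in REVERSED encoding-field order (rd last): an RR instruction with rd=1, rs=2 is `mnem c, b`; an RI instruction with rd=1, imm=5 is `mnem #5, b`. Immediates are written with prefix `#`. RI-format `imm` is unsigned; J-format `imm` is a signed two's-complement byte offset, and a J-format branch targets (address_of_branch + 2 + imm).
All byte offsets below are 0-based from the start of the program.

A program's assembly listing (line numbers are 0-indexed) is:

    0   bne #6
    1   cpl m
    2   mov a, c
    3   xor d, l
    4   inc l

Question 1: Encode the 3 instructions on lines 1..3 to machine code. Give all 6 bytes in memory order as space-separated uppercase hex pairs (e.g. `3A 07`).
80 6B 00 35 30 B7

L1: cpl op=0x1a:6|rd=7:3|pad=0:7 ⇒ 0x6b80 ⇒ little 80 6b
L2: mov op=0xd:6|rd=2:3|rs=0:3|pad=0:4 ⇒ 0x3500 ⇒ little 00 35
L3: xor op=0x2d:6|rd=6:3|rs=3:3|pad=0:4 ⇒ 0xb730 ⇒ little 30 b7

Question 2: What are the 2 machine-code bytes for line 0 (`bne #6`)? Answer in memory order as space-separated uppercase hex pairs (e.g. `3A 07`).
0. bne fields op=0x17:6|imm=6:10 → word 5c06h → 06 5c

06 5C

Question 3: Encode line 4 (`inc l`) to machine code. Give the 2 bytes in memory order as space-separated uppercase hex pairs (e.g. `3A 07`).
00 57

4. inc fields op=0x15:6|rd=6:3|pad=0:7 → word 5700h → 00 57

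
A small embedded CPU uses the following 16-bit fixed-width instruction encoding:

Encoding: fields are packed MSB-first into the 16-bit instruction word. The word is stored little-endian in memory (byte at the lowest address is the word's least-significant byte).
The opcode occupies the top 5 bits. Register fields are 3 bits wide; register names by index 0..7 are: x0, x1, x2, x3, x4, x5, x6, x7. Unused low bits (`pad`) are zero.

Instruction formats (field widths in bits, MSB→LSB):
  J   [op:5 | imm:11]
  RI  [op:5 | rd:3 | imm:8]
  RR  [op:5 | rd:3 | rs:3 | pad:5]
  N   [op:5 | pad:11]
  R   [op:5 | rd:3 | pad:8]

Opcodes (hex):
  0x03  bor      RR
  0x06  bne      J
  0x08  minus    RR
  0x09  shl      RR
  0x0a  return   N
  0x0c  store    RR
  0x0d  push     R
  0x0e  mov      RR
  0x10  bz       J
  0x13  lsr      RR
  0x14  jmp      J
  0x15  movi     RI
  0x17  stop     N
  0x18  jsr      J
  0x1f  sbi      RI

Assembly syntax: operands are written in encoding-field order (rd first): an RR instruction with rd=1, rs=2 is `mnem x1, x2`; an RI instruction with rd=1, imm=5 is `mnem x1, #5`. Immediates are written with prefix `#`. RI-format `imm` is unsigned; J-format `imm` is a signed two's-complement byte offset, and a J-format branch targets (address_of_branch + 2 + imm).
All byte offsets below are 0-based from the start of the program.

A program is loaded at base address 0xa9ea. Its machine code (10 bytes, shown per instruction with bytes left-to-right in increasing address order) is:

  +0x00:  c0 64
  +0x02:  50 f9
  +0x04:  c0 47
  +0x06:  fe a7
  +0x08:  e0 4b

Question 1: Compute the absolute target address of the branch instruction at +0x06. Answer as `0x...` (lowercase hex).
0xa9f0

off 0x06: read fe a7 as little → 0xa7fe
  op=0xa7fe>>11=0x14 ⇒ jmp (J)
  [10:0] imm=2046 (s11→-2) = #-2
  target = base 0xa9ea + off 0x06 + 2 + imm -2 = 0xa9f0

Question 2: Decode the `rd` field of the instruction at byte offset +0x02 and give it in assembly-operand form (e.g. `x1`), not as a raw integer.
@+02  little-endian(50 f9) = 0xf950
  op=0xf950>>11=0x1f ⇒ sbi (RI)
  [10:8] rd=1 = x1
  [7:0] imm=80 = #80

x1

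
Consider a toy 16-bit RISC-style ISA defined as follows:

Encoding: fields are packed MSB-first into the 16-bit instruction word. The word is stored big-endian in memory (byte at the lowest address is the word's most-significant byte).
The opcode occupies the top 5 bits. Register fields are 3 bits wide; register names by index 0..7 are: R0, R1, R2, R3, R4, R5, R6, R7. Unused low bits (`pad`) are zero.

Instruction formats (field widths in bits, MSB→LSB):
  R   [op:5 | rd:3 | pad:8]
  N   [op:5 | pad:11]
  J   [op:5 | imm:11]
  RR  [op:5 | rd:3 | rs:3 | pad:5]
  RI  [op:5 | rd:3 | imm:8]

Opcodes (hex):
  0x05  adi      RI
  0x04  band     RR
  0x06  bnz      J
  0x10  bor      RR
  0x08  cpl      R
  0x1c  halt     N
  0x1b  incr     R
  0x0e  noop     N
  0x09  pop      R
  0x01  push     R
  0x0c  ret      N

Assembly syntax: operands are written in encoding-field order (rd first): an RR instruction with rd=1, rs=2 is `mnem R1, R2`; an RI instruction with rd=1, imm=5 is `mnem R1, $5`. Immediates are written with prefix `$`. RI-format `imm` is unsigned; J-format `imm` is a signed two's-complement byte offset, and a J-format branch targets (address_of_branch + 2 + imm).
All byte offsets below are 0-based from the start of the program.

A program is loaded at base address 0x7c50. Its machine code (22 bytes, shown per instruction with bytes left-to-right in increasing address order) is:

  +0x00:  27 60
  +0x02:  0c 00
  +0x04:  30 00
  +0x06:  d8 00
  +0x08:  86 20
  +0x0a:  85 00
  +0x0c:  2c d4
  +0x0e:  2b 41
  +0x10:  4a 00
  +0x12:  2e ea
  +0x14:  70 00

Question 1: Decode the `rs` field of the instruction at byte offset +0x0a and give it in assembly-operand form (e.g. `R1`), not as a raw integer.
[0a] 85 00 → 0x8500
  opcode bits[15:11]=0x10: bor/RR
  rd@[10:8]=0x5 ⇒ R5
  rs@[7:5]=0x0 ⇒ R0

R0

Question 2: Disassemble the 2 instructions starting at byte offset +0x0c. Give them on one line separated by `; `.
[0c] 2c d4 → 0x2cd4
  op=0x2cd4>>11=0x5 ⇒ adi (RI)
  rd: (w>>8)&0x7=0x4 → R4
  imm: (w>>0)&0xff=0xd4 → $212
[0e] 2b 41 → 0x2b41
  op=0x2b41>>11=0x5 ⇒ adi (RI)
  rd: (w>>8)&0x7=0x3 → R3
  imm: (w>>0)&0xff=0x41 → $65

adi R4, $212; adi R3, $65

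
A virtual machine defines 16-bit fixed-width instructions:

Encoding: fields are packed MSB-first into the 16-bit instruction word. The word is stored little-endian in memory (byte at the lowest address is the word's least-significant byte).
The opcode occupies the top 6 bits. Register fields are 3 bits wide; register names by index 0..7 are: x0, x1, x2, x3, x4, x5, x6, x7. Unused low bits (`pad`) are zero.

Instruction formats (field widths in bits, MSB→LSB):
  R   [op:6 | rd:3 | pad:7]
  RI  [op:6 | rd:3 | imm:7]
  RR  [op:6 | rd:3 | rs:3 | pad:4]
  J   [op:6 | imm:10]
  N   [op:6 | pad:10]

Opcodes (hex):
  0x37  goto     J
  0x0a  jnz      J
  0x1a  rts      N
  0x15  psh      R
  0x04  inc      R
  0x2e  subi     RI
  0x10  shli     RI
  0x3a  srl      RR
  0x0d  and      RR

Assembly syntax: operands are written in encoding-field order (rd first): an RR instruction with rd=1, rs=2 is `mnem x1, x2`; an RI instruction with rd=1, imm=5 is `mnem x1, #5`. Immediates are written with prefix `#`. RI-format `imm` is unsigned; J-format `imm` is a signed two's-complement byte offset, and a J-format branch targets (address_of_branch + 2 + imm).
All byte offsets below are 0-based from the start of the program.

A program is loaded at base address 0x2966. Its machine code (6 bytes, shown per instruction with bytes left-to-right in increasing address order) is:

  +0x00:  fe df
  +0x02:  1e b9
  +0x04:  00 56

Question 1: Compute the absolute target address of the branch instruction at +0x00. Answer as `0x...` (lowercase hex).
0x2966

+0x00: fe df ⇒ word 0xdffe (little)
  top 6b → 0x37 → goto [J]
  [9:0] imm=1022 (s10→-2) = #-2
  target = base 0x2966 + off 0x00 + 2 + imm -2 = 0x2966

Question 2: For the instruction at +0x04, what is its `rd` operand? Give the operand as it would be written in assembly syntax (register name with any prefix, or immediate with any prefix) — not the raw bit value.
x4

@+04  little-endian(00 56) = 0x5600
  op=0x5600>>10=0x15 ⇒ psh (R)
  rd@[9:7]=0x4 ⇒ x4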